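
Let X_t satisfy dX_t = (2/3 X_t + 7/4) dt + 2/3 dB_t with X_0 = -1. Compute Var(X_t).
Var(X_t) = exp(4*t/3)/3 - 1/3

The variance V(t) = Var(X_t) satisfies V'(t) = 2 a V(t) + c^2 with V(0) = 0 (drift coefficient is linear in X, diffusion is constant). With a = 2/3, c = 2/3, the solution is
  V(t) = (c^2 / (2 a)) * (exp(2 a t) - 1)
       = ((2/3)^2 / (2*(2/3))) * (exp((4/3) t) - 1)
       = exp(4*t/3)/3 - 1/3.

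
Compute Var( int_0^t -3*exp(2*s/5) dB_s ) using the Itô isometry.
Var = 45*exp(4*t/5)/4 - 45/4

The Itô integral of a deterministic integrand f(s) has mean 0 because each increment f(s) * (B_{s+ds} - B_s) has mean 0. By the Itô isometry:
  Var( int_0^t f(s) dB_s ) = E[ (int_0^t f(s) dB_s)^2 ] = int_0^t f(s)^2 ds.
Here f(s) = -3*exp(2*s/5), so f(s)^2 = 9*exp(4*s/5). Integrate:
  int_0^t (9*exp(4*s/5)) ds = 45*exp(4*t/5)/4 - 45/4.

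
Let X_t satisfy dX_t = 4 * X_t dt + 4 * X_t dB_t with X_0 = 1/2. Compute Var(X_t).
Var(X_t) = (exp(16*t) - 1)*exp(8*t)/4

For GBM dX = mu X dt + sigma X dB with X_0 = x_0, apply Itô to Y = log X: dY = (mu - sigma^2/2) dt + sigma dB, so Y_t = log(x_0) + (mu - sigma^2/2) t + sigma B_t and hence X_t = x_0 * exp((mu - sigma^2/2) t + sigma B_t).
With mu = 4, sigma = 4, x_0 = 1/2, this gives:
  X_t = 1/2 * exp((-4) * t + (4) * B_t).
Since sigma*B_t ~ Normal(0, sigma^2 t), E[exp(sigma*B_t)] = exp(sigma^2 t / 2); so E[X_t] = x_0 * exp((mu - sigma^2/2) t) * exp(sigma^2 t / 2) = x_0 * exp(mu t) = exp(4*t)/2.
Var(X_t) = E[X_t^2] - (E[X_t])^2 = x_0^2 * exp(2 mu t) * (exp(sigma^2 t) - 1) = (exp(16*t) - 1)*exp(8*t)/4.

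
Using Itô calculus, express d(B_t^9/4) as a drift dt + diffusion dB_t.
d(B_t^9/4) = (9*B_t^7) dt + (9*B_t^8/4) dB_t

Itô's formula for f(B_t) gives d f(B_t) = f'(B_t) dB_t + (1/2) f''(B_t) dt. Compute derivatives of f(x) = x^9/4:
  f'(x)  = 9*x^8/4
  f''(x) = 18*x^7
Substitute x = B_t and multiply the f'' term by 1/2:
  drift     = (1/2) * (18*x^7) evaluated at B_t = 9*B_t^7
  diffusion = (9*x^8/4) evaluated at B_t = 9*B_t^8/4
Therefore d(B_t^9/4) = (9*B_t^7) dt + (9*B_t^8/4) dB_t.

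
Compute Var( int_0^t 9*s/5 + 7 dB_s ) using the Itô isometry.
Var = t*(27*t^2 + 315*t + 1225)/25

The Itô integral of a deterministic integrand f(s) has mean 0 because each increment f(s) * (B_{s+ds} - B_s) has mean 0. By the Itô isometry:
  Var( int_0^t f(s) dB_s ) = E[ (int_0^t f(s) dB_s)^2 ] = int_0^t f(s)^2 ds.
Here f(s) = 9*s/5 + 7, so f(s)^2 = (9*s + 35)^2/25. Integrate:
  int_0^t ((9*s + 35)^2/25) ds = t*(27*t^2 + 315*t + 1225)/25.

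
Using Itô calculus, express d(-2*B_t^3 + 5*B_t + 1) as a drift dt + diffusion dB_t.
d(-2*B_t^3 + 5*B_t + 1) = (-6*B_t) dt + (5 - 6*B_t^2) dB_t

Itô's formula for f(B_t) gives d f(B_t) = f'(B_t) dB_t + (1/2) f''(B_t) dt. Compute derivatives of f(x) = -2*x^3 + 5*x + 1:
  f'(x)  = 5 - 6*x^2
  f''(x) = -12*x
Substitute x = B_t and multiply the f'' term by 1/2:
  drift     = (1/2) * (-12*x) evaluated at B_t = -6*B_t
  diffusion = (5 - 6*x^2) evaluated at B_t = 5 - 6*B_t^2
Therefore d(-2*B_t^3 + 5*B_t + 1) = (-6*B_t) dt + (5 - 6*B_t^2) dB_t.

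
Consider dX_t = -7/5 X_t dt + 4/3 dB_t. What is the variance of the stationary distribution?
lim Var(X_t) = 40/63

The OU SDE dX = -theta X dt + sigma dB admits the integrating factor exp(theta t): d(exp(theta t) X_t) = sigma exp(theta t) dB_t. Integrating from 0 to t gives X_t = x_0 * exp(-theta t) + sigma * int_0^t exp(-theta (t-s)) dB_s for any initial x_0. The Itô integral has variance (by the Itô isometry) sigma^2 * int_0^t exp(-2 theta (t - s)) ds = sigma^2 * (1 - exp(-2 theta t)) / (2 theta), independent of x_0.
With theta = 7/5, sigma = 4/3:
  Var(X_t) = (4/3)^2 * (1 - exp(-2*7/5 t)) / (2 * 7/5) = 40/63 - 40*exp(-14*t/5)/63.
As t -> infinity, exp(-2*7/5 t) -> 0, so the stationary variance is sigma^2 / (2 theta) = 40/63.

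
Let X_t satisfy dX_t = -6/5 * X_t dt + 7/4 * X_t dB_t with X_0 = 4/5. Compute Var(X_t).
Var(X_t) = (16*exp(49*t/16) - 16)*exp(-12*t/5)/25

For GBM dX = mu X dt + sigma X dB with X_0 = x_0, apply Itô to Y = log X: dY = (mu - sigma^2/2) dt + sigma dB, so Y_t = log(x_0) + (mu - sigma^2/2) t + sigma B_t and hence X_t = x_0 * exp((mu - sigma^2/2) t + sigma B_t).
With mu = -6/5, sigma = 7/4, x_0 = 4/5, this gives:
  X_t = 4/5 * exp((-437/160) * t + (7/4) * B_t).
Since sigma*B_t ~ Normal(0, sigma^2 t), E[exp(sigma*B_t)] = exp(sigma^2 t / 2); so E[X_t] = x_0 * exp((mu - sigma^2/2) t) * exp(sigma^2 t / 2) = x_0 * exp(mu t) = 4*exp(-6*t/5)/5.
Var(X_t) = E[X_t^2] - (E[X_t])^2 = x_0^2 * exp(2 mu t) * (exp(sigma^2 t) - 1) = (16*exp(49*t/16) - 16)*exp(-12*t/5)/25.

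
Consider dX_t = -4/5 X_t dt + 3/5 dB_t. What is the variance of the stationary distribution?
lim Var(X_t) = 9/40

The OU SDE dX = -theta X dt + sigma dB admits the integrating factor exp(theta t): d(exp(theta t) X_t) = sigma exp(theta t) dB_t. Integrating from 0 to t gives X_t = x_0 * exp(-theta t) + sigma * int_0^t exp(-theta (t-s)) dB_s for any initial x_0. The Itô integral has variance (by the Itô isometry) sigma^2 * int_0^t exp(-2 theta (t - s)) ds = sigma^2 * (1 - exp(-2 theta t)) / (2 theta), independent of x_0.
With theta = 4/5, sigma = 3/5:
  Var(X_t) = (3/5)^2 * (1 - exp(-2*4/5 t)) / (2 * 4/5) = 9/40 - 9*exp(-8*t/5)/40.
As t -> infinity, exp(-2*4/5 t) -> 0, so the stationary variance is sigma^2 / (2 theta) = 9/40.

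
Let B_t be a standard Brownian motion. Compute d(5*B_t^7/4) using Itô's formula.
d(5*B_t^7/4) = (105*B_t^5/4) dt + (35*B_t^6/4) dB_t

Itô's formula for f(B_t) gives d f(B_t) = f'(B_t) dB_t + (1/2) f''(B_t) dt. Compute derivatives of f(x) = 5*x^7/4:
  f'(x)  = 35*x^6/4
  f''(x) = 105*x^5/2
Substitute x = B_t and multiply the f'' term by 1/2:
  drift     = (1/2) * (105*x^5/2) evaluated at B_t = 105*B_t^5/4
  diffusion = (35*x^6/4) evaluated at B_t = 35*B_t^6/4
Therefore d(5*B_t^7/4) = (105*B_t^5/4) dt + (35*B_t^6/4) dB_t.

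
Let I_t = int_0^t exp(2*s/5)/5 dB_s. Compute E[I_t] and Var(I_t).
E[I_t] = 0; Var(I_t) = exp(4*t/5)/20 - 1/20

The Itô integral of a deterministic integrand f(s) has mean 0 because each increment f(s) * (B_{s+ds} - B_s) has mean 0. By the Itô isometry:
  Var( int_0^t f(s) dB_s ) = E[ (int_0^t f(s) dB_s)^2 ] = int_0^t f(s)^2 ds.
Here f(s) = exp(2*s/5)/5, so f(s)^2 = exp(4*s/5)/25. Integrate:
  int_0^t (exp(4*s/5)/25) ds = exp(4*t/5)/20 - 1/20.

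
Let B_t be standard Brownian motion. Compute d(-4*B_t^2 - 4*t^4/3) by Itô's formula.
d(-4*B_t^2 - 4*t^4/3) = (-16*t^3/3 - 4) dt + (-8*B_t) dB_t

Itô's formula for f(t, x): d f(t, B_t) = (f_t + (1/2) f_xx) dt + f_x dB_t. Compute partials of f(t, x) = -4*t^4/3 - 4*x^2:
  f_t(t,x)  = -16*t^3/3
  f_x(t,x)  = -8*x
  f_xx(t,x) = -8
Assemble drift = f_t + (1/2) f_xx = -16*t^3/3 - 4 and diffusion = f_x = -8*x. Substituting x = B_t:
  d(-4*B_t^2 - 4*t^4/3) = (-16*t^3/3 - 4) dt + (-8*B_t) dB_t.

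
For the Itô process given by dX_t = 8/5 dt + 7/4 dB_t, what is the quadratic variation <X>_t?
<X>_t = 49*t/16

For an Itô process dX_t = a(t) dt + b(t) dB_t, the quadratic variation is <X>_t = int_0^t b(s)^2 ds (the drift term does not contribute). Here b(s) = 7/4, so
  b(s)^2 = 49/16.
Integrating from 0 to t:
  <X>_t = int_0^t (49/16) ds = 49*t/16.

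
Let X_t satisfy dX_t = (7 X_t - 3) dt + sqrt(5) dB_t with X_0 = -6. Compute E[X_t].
E[X_t] = 3/7 - 45*exp(7*t)/7

Taking expectations and using E[dB_t] = 0, the mean m(t) = E[X_t] satisfies the ODE m'(t) = a m(t) + b with m(0) = x_0. With a = 7, b = -3, x_0 = -6, the solution is
  m(t) = x_0 * exp(a t) + (b/a) * (exp(a t) - 1)
       = (-6) * exp(7 t) + ((-3)/7) * (exp(7 t) - 1)
       = 3/7 - 45*exp(7*t)/7.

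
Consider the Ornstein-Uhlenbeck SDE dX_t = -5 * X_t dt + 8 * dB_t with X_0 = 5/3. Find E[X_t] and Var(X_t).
E[X_t] = 5*exp(-5*t)/3; Var(X_t) = 32/5 - 32*exp(-10*t)/5

The OU SDE dX = -theta X dt + sigma dB admits the integrating factor exp(theta t): d(exp(theta t) X_t) = sigma exp(theta t) dB_t. Integrating from 0 to t:
  X_t = x_0 * exp(-theta t) + sigma * int_0^t exp(-theta (t-s)) dB_s.
The Itô integral has mean 0 and (by the Itô isometry) variance sigma^2 * int_0^t exp(-2 theta (t - s)) ds = sigma^2 * (1 - exp(-2 theta t)) / (2 theta).
With theta = 5, sigma = 8, x_0 = 5/3:
  E[X_t] = 5/3 * exp(-5 t) = 5*exp(-5*t)/3
  Var(X_t) = (8)^2 * (1 - exp(-2*5 t)) / (2 * 5) = 32/5 - 32*exp(-10*t)/5.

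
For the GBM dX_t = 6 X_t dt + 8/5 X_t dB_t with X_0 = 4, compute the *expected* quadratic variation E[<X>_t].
E[<X>_t] = 256*exp(364*t/25)/91 - 256/91

<X>_t = int_0^t ((8/5) * X_s)^2 ds. Taking expectation inside the integral: E[<X>_t] = (8/5)^2 * int_0^t E[X_s^2] ds. For GBM, E[X_s^2] = x_0^2 * exp((2 mu + sigma^2) s). Integrating:
  E[<X>_t] = (8/5)^2 * 4^2 * (exp((2*6 + (8/5)^2) t) - 1) / (2*6 + (8/5)^2)
           = (8/5)^2 * 4^2 * (exp((364/25) t) - 1) / (364/25) = 256*exp(364*t/25)/91 - 256/91.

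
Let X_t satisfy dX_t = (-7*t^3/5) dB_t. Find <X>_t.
<X>_t = 7*t^7/25

For an Itô process dX_t = a(t) dt + b(t) dB_t, the quadratic variation is <X>_t = int_0^t b(s)^2 ds (the drift term does not contribute). Here b(s) = -7*s^3/5, so
  b(s)^2 = 49*s^6/25.
Integrating from 0 to t:
  <X>_t = int_0^t (49*s^6/25) ds = 7*t^7/25.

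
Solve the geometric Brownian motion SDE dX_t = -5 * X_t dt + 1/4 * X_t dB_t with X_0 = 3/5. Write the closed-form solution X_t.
X_t = 3/5 * exp((-161/32) * t + (1/4) * B_t)

For GBM dX = mu X dt + sigma X dB with X_0 = x_0, apply Itô to Y = log X: dY = (mu - sigma^2/2) dt + sigma dB, so Y_t = log(x_0) + (mu - sigma^2/2) t + sigma B_t and hence X_t = x_0 * exp((mu - sigma^2/2) t + sigma B_t).
With mu = -5, sigma = 1/4, x_0 = 3/5, this gives:
  X_t = 3/5 * exp((-161/32) * t + (1/4) * B_t).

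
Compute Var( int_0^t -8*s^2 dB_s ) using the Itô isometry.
Var = 64*t^5/5

The Itô integral of a deterministic integrand f(s) has mean 0 because each increment f(s) * (B_{s+ds} - B_s) has mean 0. By the Itô isometry:
  Var( int_0^t f(s) dB_s ) = E[ (int_0^t f(s) dB_s)^2 ] = int_0^t f(s)^2 ds.
Here f(s) = -8*s^2, so f(s)^2 = 64*s^4. Integrate:
  int_0^t (64*s^4) ds = 64*t^5/5.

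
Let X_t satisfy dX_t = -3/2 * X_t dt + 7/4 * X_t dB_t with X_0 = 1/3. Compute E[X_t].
E[X_t] = exp(-3*t/2)/3

For GBM dX = mu X dt + sigma X dB with X_0 = x_0, apply Itô to Y = log X: dY = (mu - sigma^2/2) dt + sigma dB, so Y_t = log(x_0) + (mu - sigma^2/2) t + sigma B_t and hence X_t = x_0 * exp((mu - sigma^2/2) t + sigma B_t).
With mu = -3/2, sigma = 7/4, x_0 = 1/3, this gives:
  X_t = 1/3 * exp((-97/32) * t + (7/4) * B_t).
Since sigma*B_t ~ Normal(0, sigma^2 t), E[exp(sigma*B_t)] = exp(sigma^2 t / 2); so E[X_t] = x_0 * exp((mu - sigma^2/2) t) * exp(sigma^2 t / 2) = x_0 * exp(mu t) = exp(-3*t/2)/3.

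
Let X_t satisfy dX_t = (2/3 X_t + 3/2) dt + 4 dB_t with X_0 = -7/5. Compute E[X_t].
E[X_t] = 17*exp(2*t/3)/20 - 9/4

Taking expectations and using E[dB_t] = 0, the mean m(t) = E[X_t] satisfies the ODE m'(t) = a m(t) + b with m(0) = x_0. With a = 2/3, b = 3/2, x_0 = -7/5, the solution is
  m(t) = x_0 * exp(a t) + (b/a) * (exp(a t) - 1)
       = (-7/5) * exp((2/3) t) + ((3/2)/(2/3)) * (exp((2/3) t) - 1)
       = 17*exp(2*t/3)/20 - 9/4.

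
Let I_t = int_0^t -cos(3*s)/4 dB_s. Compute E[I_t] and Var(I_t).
E[I_t] = 0; Var(I_t) = t/32 + sin(6*t)/192

The Itô integral of a deterministic integrand f(s) has mean 0 because each increment f(s) * (B_{s+ds} - B_s) has mean 0. By the Itô isometry:
  Var( int_0^t f(s) dB_s ) = E[ (int_0^t f(s) dB_s)^2 ] = int_0^t f(s)^2 ds.
Here f(s) = -cos(3*s)/4, so f(s)^2 = cos(3*s)^2/16. Integrate:
  int_0^t (cos(3*s)^2/16) ds = t/32 + sin(6*t)/192.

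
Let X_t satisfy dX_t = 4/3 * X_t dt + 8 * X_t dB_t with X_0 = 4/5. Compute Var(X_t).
Var(X_t) = 16*(exp(64*t) - 1)*exp(8*t/3)/25

For GBM dX = mu X dt + sigma X dB with X_0 = x_0, apply Itô to Y = log X: dY = (mu - sigma^2/2) dt + sigma dB, so Y_t = log(x_0) + (mu - sigma^2/2) t + sigma B_t and hence X_t = x_0 * exp((mu - sigma^2/2) t + sigma B_t).
With mu = 4/3, sigma = 8, x_0 = 4/5, this gives:
  X_t = 4/5 * exp((-92/3) * t + (8) * B_t).
Since sigma*B_t ~ Normal(0, sigma^2 t), E[exp(sigma*B_t)] = exp(sigma^2 t / 2); so E[X_t] = x_0 * exp((mu - sigma^2/2) t) * exp(sigma^2 t / 2) = x_0 * exp(mu t) = 4*exp(4*t/3)/5.
Var(X_t) = E[X_t^2] - (E[X_t])^2 = x_0^2 * exp(2 mu t) * (exp(sigma^2 t) - 1) = 16*(exp(64*t) - 1)*exp(8*t/3)/25.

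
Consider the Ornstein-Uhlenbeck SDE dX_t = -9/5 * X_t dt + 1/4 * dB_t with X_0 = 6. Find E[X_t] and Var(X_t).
E[X_t] = 6*exp(-9*t/5); Var(X_t) = 5/288 - 5*exp(-18*t/5)/288

The OU SDE dX = -theta X dt + sigma dB admits the integrating factor exp(theta t): d(exp(theta t) X_t) = sigma exp(theta t) dB_t. Integrating from 0 to t:
  X_t = x_0 * exp(-theta t) + sigma * int_0^t exp(-theta (t-s)) dB_s.
The Itô integral has mean 0 and (by the Itô isometry) variance sigma^2 * int_0^t exp(-2 theta (t - s)) ds = sigma^2 * (1 - exp(-2 theta t)) / (2 theta).
With theta = 9/5, sigma = 1/4, x_0 = 6:
  E[X_t] = 6 * exp(-9/5 t) = 6*exp(-9*t/5)
  Var(X_t) = (1/4)^2 * (1 - exp(-2*9/5 t)) / (2 * 9/5) = 5/288 - 5*exp(-18*t/5)/288.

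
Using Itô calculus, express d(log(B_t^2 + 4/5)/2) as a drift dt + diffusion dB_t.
d(log(B_t^2 + 4/5)/2) = (5*(4 - 5*B_t^2)/(2*(5*B_t^2 + 4)^2)) dt + (5*B_t/(5*B_t^2 + 4)) dB_t

Itô's formula for f(B_t) gives d f(B_t) = f'(B_t) dB_t + (1/2) f''(B_t) dt. Compute derivatives of f(x) = log(x^2 + 4/5)/2:
  f'(x)  = 5*x/(5*x^2 + 4)
  f''(x) = 5*(4 - 5*x^2)/(5*x^2 + 4)^2
Substitute x = B_t and multiply the f'' term by 1/2:
  drift     = (1/2) * (5*(4 - 5*x^2)/(5*x^2 + 4)^2) evaluated at B_t = 5*(4 - 5*B_t^2)/(2*(5*B_t^2 + 4)^2)
  diffusion = (5*x/(5*x^2 + 4)) evaluated at B_t = 5*B_t/(5*B_t^2 + 4)
Therefore d(log(B_t^2 + 4/5)/2) = (5*(4 - 5*B_t^2)/(2*(5*B_t^2 + 4)^2)) dt + (5*B_t/(5*B_t^2 + 4)) dB_t.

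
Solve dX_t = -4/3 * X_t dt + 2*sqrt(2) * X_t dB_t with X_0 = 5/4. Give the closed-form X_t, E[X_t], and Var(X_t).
X_t = 5/4 * exp((-16/3) t + (2*sqrt(2)) B_t); E[X_t] = 5*exp(-4*t/3)/4; Var(X_t) = (25*exp(8*t) - 25)*exp(-8*t/3)/16

For GBM dX = mu X dt + sigma X dB with X_0 = x_0, apply Itô to Y = log X: dY = (mu - sigma^2/2) dt + sigma dB, so Y_t = log(x_0) + (mu - sigma^2/2) t + sigma B_t and hence X_t = x_0 * exp((mu - sigma^2/2) t + sigma B_t).
With mu = -4/3, sigma = 2*sqrt(2), x_0 = 5/4, this gives:
  X_t = 5/4 * exp((-16/3) * t + (2*sqrt(2)) * B_t).
Since sigma*B_t ~ Normal(0, sigma^2 t), E[exp(sigma*B_t)] = exp(sigma^2 t / 2); so E[X_t] = x_0 * exp((mu - sigma^2/2) t) * exp(sigma^2 t / 2) = x_0 * exp(mu t) = 5*exp(-4*t/3)/4.
Var(X_t) = E[X_t^2] - (E[X_t])^2 = x_0^2 * exp(2 mu t) * (exp(sigma^2 t) - 1) = (25*exp(8*t) - 25)*exp(-8*t/3)/16.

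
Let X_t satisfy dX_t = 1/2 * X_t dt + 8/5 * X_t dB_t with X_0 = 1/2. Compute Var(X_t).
Var(X_t) = (exp(64*t/25) - 1)*exp(t)/4

For GBM dX = mu X dt + sigma X dB with X_0 = x_0, apply Itô to Y = log X: dY = (mu - sigma^2/2) dt + sigma dB, so Y_t = log(x_0) + (mu - sigma^2/2) t + sigma B_t and hence X_t = x_0 * exp((mu - sigma^2/2) t + sigma B_t).
With mu = 1/2, sigma = 8/5, x_0 = 1/2, this gives:
  X_t = 1/2 * exp((-39/50) * t + (8/5) * B_t).
Since sigma*B_t ~ Normal(0, sigma^2 t), E[exp(sigma*B_t)] = exp(sigma^2 t / 2); so E[X_t] = x_0 * exp((mu - sigma^2/2) t) * exp(sigma^2 t / 2) = x_0 * exp(mu t) = exp(t/2)/2.
Var(X_t) = E[X_t^2] - (E[X_t])^2 = x_0^2 * exp(2 mu t) * (exp(sigma^2 t) - 1) = (exp(64*t/25) - 1)*exp(t)/4.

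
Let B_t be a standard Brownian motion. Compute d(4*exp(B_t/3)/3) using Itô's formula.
d(4*exp(B_t/3)/3) = (2*exp(B_t/3)/27) dt + (4*exp(B_t/3)/9) dB_t

Itô's formula for f(B_t) gives d f(B_t) = f'(B_t) dB_t + (1/2) f''(B_t) dt. Compute derivatives of f(x) = 4*exp(x/3)/3:
  f'(x)  = 4*exp(x/3)/9
  f''(x) = 4*exp(x/3)/27
Substitute x = B_t and multiply the f'' term by 1/2:
  drift     = (1/2) * (4*exp(x/3)/27) evaluated at B_t = 2*exp(B_t/3)/27
  diffusion = (4*exp(x/3)/9) evaluated at B_t = 4*exp(B_t/3)/9
Therefore d(4*exp(B_t/3)/3) = (2*exp(B_t/3)/27) dt + (4*exp(B_t/3)/9) dB_t.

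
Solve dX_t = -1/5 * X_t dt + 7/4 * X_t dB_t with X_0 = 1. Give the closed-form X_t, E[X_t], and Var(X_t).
X_t = 1 * exp((-277/160) t + (7/4) B_t); E[X_t] = exp(-t/5); Var(X_t) = (exp(49*t/16) - 1)*exp(-2*t/5)

For GBM dX = mu X dt + sigma X dB with X_0 = x_0, apply Itô to Y = log X: dY = (mu - sigma^2/2) dt + sigma dB, so Y_t = log(x_0) + (mu - sigma^2/2) t + sigma B_t and hence X_t = x_0 * exp((mu - sigma^2/2) t + sigma B_t).
With mu = -1/5, sigma = 7/4, x_0 = 1, this gives:
  X_t = 1 * exp((-277/160) * t + (7/4) * B_t).
Since sigma*B_t ~ Normal(0, sigma^2 t), E[exp(sigma*B_t)] = exp(sigma^2 t / 2); so E[X_t] = x_0 * exp((mu - sigma^2/2) t) * exp(sigma^2 t / 2) = x_0 * exp(mu t) = exp(-t/5).
Var(X_t) = E[X_t^2] - (E[X_t])^2 = x_0^2 * exp(2 mu t) * (exp(sigma^2 t) - 1) = (exp(49*t/16) - 1)*exp(-2*t/5).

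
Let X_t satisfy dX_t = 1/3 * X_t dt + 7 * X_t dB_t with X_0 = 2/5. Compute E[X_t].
E[X_t] = 2*exp(t/3)/5

For GBM dX = mu X dt + sigma X dB with X_0 = x_0, apply Itô to Y = log X: dY = (mu - sigma^2/2) dt + sigma dB, so Y_t = log(x_0) + (mu - sigma^2/2) t + sigma B_t and hence X_t = x_0 * exp((mu - sigma^2/2) t + sigma B_t).
With mu = 1/3, sigma = 7, x_0 = 2/5, this gives:
  X_t = 2/5 * exp((-145/6) * t + (7) * B_t).
Since sigma*B_t ~ Normal(0, sigma^2 t), E[exp(sigma*B_t)] = exp(sigma^2 t / 2); so E[X_t] = x_0 * exp((mu - sigma^2/2) t) * exp(sigma^2 t / 2) = x_0 * exp(mu t) = 2*exp(t/3)/5.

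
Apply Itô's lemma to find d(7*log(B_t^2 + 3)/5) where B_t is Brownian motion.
d(7*log(B_t^2 + 3)/5) = (7*(3 - B_t^2)/(5*(B_t^2 + 3)^2)) dt + (14*B_t/(5*(B_t^2 + 3))) dB_t

Itô's formula for f(B_t) gives d f(B_t) = f'(B_t) dB_t + (1/2) f''(B_t) dt. Compute derivatives of f(x) = 7*log(x^2 + 3)/5:
  f'(x)  = 14*x/(5*(x^2 + 3))
  f''(x) = 14*(3 - x^2)/(5*(x^2 + 3)^2)
Substitute x = B_t and multiply the f'' term by 1/2:
  drift     = (1/2) * (14*(3 - x^2)/(5*(x^2 + 3)^2)) evaluated at B_t = 7*(3 - B_t^2)/(5*(B_t^2 + 3)^2)
  diffusion = (14*x/(5*(x^2 + 3))) evaluated at B_t = 14*B_t/(5*(B_t^2 + 3))
Therefore d(7*log(B_t^2 + 3)/5) = (7*(3 - B_t^2)/(5*(B_t^2 + 3)^2)) dt + (14*B_t/(5*(B_t^2 + 3))) dB_t.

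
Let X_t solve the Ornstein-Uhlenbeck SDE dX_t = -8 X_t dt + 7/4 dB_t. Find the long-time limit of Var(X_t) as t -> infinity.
lim Var(X_t) = 49/256

The OU SDE dX = -theta X dt + sigma dB admits the integrating factor exp(theta t): d(exp(theta t) X_t) = sigma exp(theta t) dB_t. Integrating from 0 to t gives X_t = x_0 * exp(-theta t) + sigma * int_0^t exp(-theta (t-s)) dB_s for any initial x_0. The Itô integral has variance (by the Itô isometry) sigma^2 * int_0^t exp(-2 theta (t - s)) ds = sigma^2 * (1 - exp(-2 theta t)) / (2 theta), independent of x_0.
With theta = 8, sigma = 7/4:
  Var(X_t) = (7/4)^2 * (1 - exp(-2*8 t)) / (2 * 8) = 49/256 - 49*exp(-16*t)/256.
As t -> infinity, exp(-2*8 t) -> 0, so the stationary variance is sigma^2 / (2 theta) = 49/256.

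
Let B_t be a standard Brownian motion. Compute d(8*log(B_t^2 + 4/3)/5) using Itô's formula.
d(8*log(B_t^2 + 4/3)/5) = (24*(4 - 3*B_t^2)/(5*(3*B_t^2 + 4)^2)) dt + (48*B_t/(5*(3*B_t^2 + 4))) dB_t

Itô's formula for f(B_t) gives d f(B_t) = f'(B_t) dB_t + (1/2) f''(B_t) dt. Compute derivatives of f(x) = 8*log(x^2 + 4/3)/5:
  f'(x)  = 48*x/(5*(3*x^2 + 4))
  f''(x) = 48*(4 - 3*x^2)/(5*(3*x^2 + 4)^2)
Substitute x = B_t and multiply the f'' term by 1/2:
  drift     = (1/2) * (48*(4 - 3*x^2)/(5*(3*x^2 + 4)^2)) evaluated at B_t = 24*(4 - 3*B_t^2)/(5*(3*B_t^2 + 4)^2)
  diffusion = (48*x/(5*(3*x^2 + 4))) evaluated at B_t = 48*B_t/(5*(3*B_t^2 + 4))
Therefore d(8*log(B_t^2 + 4/3)/5) = (24*(4 - 3*B_t^2)/(5*(3*B_t^2 + 4)^2)) dt + (48*B_t/(5*(3*B_t^2 + 4))) dB_t.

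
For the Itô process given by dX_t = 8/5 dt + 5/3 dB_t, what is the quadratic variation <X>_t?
<X>_t = 25*t/9

For an Itô process dX_t = a(t) dt + b(t) dB_t, the quadratic variation is <X>_t = int_0^t b(s)^2 ds (the drift term does not contribute). Here b(s) = 5/3, so
  b(s)^2 = 25/9.
Integrating from 0 to t:
  <X>_t = int_0^t (25/9) ds = 25*t/9.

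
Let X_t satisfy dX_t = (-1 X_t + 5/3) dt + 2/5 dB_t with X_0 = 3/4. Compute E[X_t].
E[X_t] = 5/3 - 11*exp(-t)/12

Taking expectations and using E[dB_t] = 0, the mean m(t) = E[X_t] satisfies the ODE m'(t) = a m(t) + b with m(0) = x_0. With a = -1, b = 5/3, x_0 = 3/4, the solution is
  m(t) = x_0 * exp(a t) + (b/a) * (exp(a t) - 1)
       = (3/4) * exp((-1) t) + ((5/3)/(-1)) * (exp((-1) t) - 1)
       = 5/3 - 11*exp(-t)/12.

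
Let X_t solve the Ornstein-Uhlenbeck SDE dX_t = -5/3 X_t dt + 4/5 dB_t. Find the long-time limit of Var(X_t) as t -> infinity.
lim Var(X_t) = 24/125

The OU SDE dX = -theta X dt + sigma dB admits the integrating factor exp(theta t): d(exp(theta t) X_t) = sigma exp(theta t) dB_t. Integrating from 0 to t gives X_t = x_0 * exp(-theta t) + sigma * int_0^t exp(-theta (t-s)) dB_s for any initial x_0. The Itô integral has variance (by the Itô isometry) sigma^2 * int_0^t exp(-2 theta (t - s)) ds = sigma^2 * (1 - exp(-2 theta t)) / (2 theta), independent of x_0.
With theta = 5/3, sigma = 4/5:
  Var(X_t) = (4/5)^2 * (1 - exp(-2*5/3 t)) / (2 * 5/3) = 24/125 - 24*exp(-10*t/3)/125.
As t -> infinity, exp(-2*5/3 t) -> 0, so the stationary variance is sigma^2 / (2 theta) = 24/125.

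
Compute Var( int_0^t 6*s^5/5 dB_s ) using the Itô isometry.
Var = 36*t^11/275

The Itô integral of a deterministic integrand f(s) has mean 0 because each increment f(s) * (B_{s+ds} - B_s) has mean 0. By the Itô isometry:
  Var( int_0^t f(s) dB_s ) = E[ (int_0^t f(s) dB_s)^2 ] = int_0^t f(s)^2 ds.
Here f(s) = 6*s^5/5, so f(s)^2 = 36*s^10/25. Integrate:
  int_0^t (36*s^10/25) ds = 36*t^11/275.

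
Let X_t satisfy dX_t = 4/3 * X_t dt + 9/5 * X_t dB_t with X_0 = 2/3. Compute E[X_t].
E[X_t] = 2*exp(4*t/3)/3

For GBM dX = mu X dt + sigma X dB with X_0 = x_0, apply Itô to Y = log X: dY = (mu - sigma^2/2) dt + sigma dB, so Y_t = log(x_0) + (mu - sigma^2/2) t + sigma B_t and hence X_t = x_0 * exp((mu - sigma^2/2) t + sigma B_t).
With mu = 4/3, sigma = 9/5, x_0 = 2/3, this gives:
  X_t = 2/3 * exp((-43/150) * t + (9/5) * B_t).
Since sigma*B_t ~ Normal(0, sigma^2 t), E[exp(sigma*B_t)] = exp(sigma^2 t / 2); so E[X_t] = x_0 * exp((mu - sigma^2/2) t) * exp(sigma^2 t / 2) = x_0 * exp(mu t) = 2*exp(4*t/3)/3.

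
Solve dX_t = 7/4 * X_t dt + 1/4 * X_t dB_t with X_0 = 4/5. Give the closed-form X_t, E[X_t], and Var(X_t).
X_t = 4/5 * exp((55/32) t + (1/4) B_t); E[X_t] = 4*exp(7*t/4)/5; Var(X_t) = 16*(exp(t/16) - 1)*exp(7*t/2)/25

For GBM dX = mu X dt + sigma X dB with X_0 = x_0, apply Itô to Y = log X: dY = (mu - sigma^2/2) dt + sigma dB, so Y_t = log(x_0) + (mu - sigma^2/2) t + sigma B_t and hence X_t = x_0 * exp((mu - sigma^2/2) t + sigma B_t).
With mu = 7/4, sigma = 1/4, x_0 = 4/5, this gives:
  X_t = 4/5 * exp((55/32) * t + (1/4) * B_t).
Since sigma*B_t ~ Normal(0, sigma^2 t), E[exp(sigma*B_t)] = exp(sigma^2 t / 2); so E[X_t] = x_0 * exp((mu - sigma^2/2) t) * exp(sigma^2 t / 2) = x_0 * exp(mu t) = 4*exp(7*t/4)/5.
Var(X_t) = E[X_t^2] - (E[X_t])^2 = x_0^2 * exp(2 mu t) * (exp(sigma^2 t) - 1) = 16*(exp(t/16) - 1)*exp(7*t/2)/25.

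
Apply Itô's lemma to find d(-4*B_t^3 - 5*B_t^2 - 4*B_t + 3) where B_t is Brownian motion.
d(-4*B_t^3 - 5*B_t^2 - 4*B_t + 3) = (-12*B_t - 5) dt + (-12*B_t^2 - 10*B_t - 4) dB_t

Itô's formula for f(B_t) gives d f(B_t) = f'(B_t) dB_t + (1/2) f''(B_t) dt. Compute derivatives of f(x) = -4*x^3 - 5*x^2 - 4*x + 3:
  f'(x)  = -12*x^2 - 10*x - 4
  f''(x) = -24*x - 10
Substitute x = B_t and multiply the f'' term by 1/2:
  drift     = (1/2) * (-24*x - 10) evaluated at B_t = -12*B_t - 5
  diffusion = (-12*x^2 - 10*x - 4) evaluated at B_t = -12*B_t^2 - 10*B_t - 4
Therefore d(-4*B_t^3 - 5*B_t^2 - 4*B_t + 3) = (-12*B_t - 5) dt + (-12*B_t^2 - 10*B_t - 4) dB_t.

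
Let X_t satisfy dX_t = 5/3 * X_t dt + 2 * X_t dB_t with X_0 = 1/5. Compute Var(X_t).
Var(X_t) = (exp(4*t) - 1)*exp(10*t/3)/25

For GBM dX = mu X dt + sigma X dB with X_0 = x_0, apply Itô to Y = log X: dY = (mu - sigma^2/2) dt + sigma dB, so Y_t = log(x_0) + (mu - sigma^2/2) t + sigma B_t and hence X_t = x_0 * exp((mu - sigma^2/2) t + sigma B_t).
With mu = 5/3, sigma = 2, x_0 = 1/5, this gives:
  X_t = 1/5 * exp((-1/3) * t + (2) * B_t).
Since sigma*B_t ~ Normal(0, sigma^2 t), E[exp(sigma*B_t)] = exp(sigma^2 t / 2); so E[X_t] = x_0 * exp((mu - sigma^2/2) t) * exp(sigma^2 t / 2) = x_0 * exp(mu t) = exp(5*t/3)/5.
Var(X_t) = E[X_t^2] - (E[X_t])^2 = x_0^2 * exp(2 mu t) * (exp(sigma^2 t) - 1) = (exp(4*t) - 1)*exp(10*t/3)/25.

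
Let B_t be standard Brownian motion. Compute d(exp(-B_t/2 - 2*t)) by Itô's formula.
d(exp(-B_t/2 - 2*t)) = (-15*exp(-B_t/2 - 2*t)/8) dt + (-exp(-B_t/2 - 2*t)/2) dB_t

Itô's formula for f(t, x): d f(t, B_t) = (f_t + (1/2) f_xx) dt + f_x dB_t. Compute partials of f(t, x) = exp(-2*t - x/2):
  f_t(t,x)  = -2*exp(-2*t - x/2)
  f_x(t,x)  = -exp(-2*t - x/2)/2
  f_xx(t,x) = exp(-2*t - x/2)/4
Assemble drift = f_t + (1/2) f_xx = -15*exp(-2*t - x/2)/8 and diffusion = f_x = -exp(-2*t - x/2)/2. Substituting x = B_t:
  d(exp(-B_t/2 - 2*t)) = (-15*exp(-B_t/2 - 2*t)/8) dt + (-exp(-B_t/2 - 2*t)/2) dB_t.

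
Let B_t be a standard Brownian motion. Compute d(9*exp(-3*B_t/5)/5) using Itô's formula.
d(9*exp(-3*B_t/5)/5) = (81*exp(-3*B_t/5)/250) dt + (-27*exp(-3*B_t/5)/25) dB_t

Itô's formula for f(B_t) gives d f(B_t) = f'(B_t) dB_t + (1/2) f''(B_t) dt. Compute derivatives of f(x) = 9*exp(-3*x/5)/5:
  f'(x)  = -27*exp(-3*x/5)/25
  f''(x) = 81*exp(-3*x/5)/125
Substitute x = B_t and multiply the f'' term by 1/2:
  drift     = (1/2) * (81*exp(-3*x/5)/125) evaluated at B_t = 81*exp(-3*B_t/5)/250
  diffusion = (-27*exp(-3*x/5)/25) evaluated at B_t = -27*exp(-3*B_t/5)/25
Therefore d(9*exp(-3*B_t/5)/5) = (81*exp(-3*B_t/5)/250) dt + (-27*exp(-3*B_t/5)/25) dB_t.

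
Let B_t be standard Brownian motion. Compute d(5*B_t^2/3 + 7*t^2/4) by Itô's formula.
d(5*B_t^2/3 + 7*t^2/4) = (7*t/2 + 5/3) dt + (10*B_t/3) dB_t

Itô's formula for f(t, x): d f(t, B_t) = (f_t + (1/2) f_xx) dt + f_x dB_t. Compute partials of f(t, x) = 7*t^2/4 + 5*x^2/3:
  f_t(t,x)  = 7*t/2
  f_x(t,x)  = 10*x/3
  f_xx(t,x) = 10/3
Assemble drift = f_t + (1/2) f_xx = 7*t/2 + 5/3 and diffusion = f_x = 10*x/3. Substituting x = B_t:
  d(5*B_t^2/3 + 7*t^2/4) = (7*t/2 + 5/3) dt + (10*B_t/3) dB_t.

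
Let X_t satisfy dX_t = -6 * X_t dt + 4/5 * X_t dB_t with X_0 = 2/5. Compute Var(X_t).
Var(X_t) = (4*exp(16*t/25) - 4)*exp(-12*t)/25

For GBM dX = mu X dt + sigma X dB with X_0 = x_0, apply Itô to Y = log X: dY = (mu - sigma^2/2) dt + sigma dB, so Y_t = log(x_0) + (mu - sigma^2/2) t + sigma B_t and hence X_t = x_0 * exp((mu - sigma^2/2) t + sigma B_t).
With mu = -6, sigma = 4/5, x_0 = 2/5, this gives:
  X_t = 2/5 * exp((-158/25) * t + (4/5) * B_t).
Since sigma*B_t ~ Normal(0, sigma^2 t), E[exp(sigma*B_t)] = exp(sigma^2 t / 2); so E[X_t] = x_0 * exp((mu - sigma^2/2) t) * exp(sigma^2 t / 2) = x_0 * exp(mu t) = 2*exp(-6*t)/5.
Var(X_t) = E[X_t^2] - (E[X_t])^2 = x_0^2 * exp(2 mu t) * (exp(sigma^2 t) - 1) = (4*exp(16*t/25) - 4)*exp(-12*t)/25.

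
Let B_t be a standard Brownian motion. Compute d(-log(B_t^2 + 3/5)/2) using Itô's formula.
d(-log(B_t^2 + 3/5)/2) = (5*(5*B_t^2 - 3)/(2*(5*B_t^2 + 3)^2)) dt + (-5*B_t/(5*B_t^2 + 3)) dB_t

Itô's formula for f(B_t) gives d f(B_t) = f'(B_t) dB_t + (1/2) f''(B_t) dt. Compute derivatives of f(x) = -log(x^2 + 3/5)/2:
  f'(x)  = -5*x/(5*x^2 + 3)
  f''(x) = 5*(5*x^2 - 3)/(5*x^2 + 3)^2
Substitute x = B_t and multiply the f'' term by 1/2:
  drift     = (1/2) * (5*(5*x^2 - 3)/(5*x^2 + 3)^2) evaluated at B_t = 5*(5*B_t^2 - 3)/(2*(5*B_t^2 + 3)^2)
  diffusion = (-5*x/(5*x^2 + 3)) evaluated at B_t = -5*B_t/(5*B_t^2 + 3)
Therefore d(-log(B_t^2 + 3/5)/2) = (5*(5*B_t^2 - 3)/(2*(5*B_t^2 + 3)^2)) dt + (-5*B_t/(5*B_t^2 + 3)) dB_t.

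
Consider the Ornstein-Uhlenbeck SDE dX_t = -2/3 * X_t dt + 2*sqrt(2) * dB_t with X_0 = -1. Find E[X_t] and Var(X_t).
E[X_t] = -exp(-2*t/3); Var(X_t) = 6 - 6*exp(-4*t/3)

The OU SDE dX = -theta X dt + sigma dB admits the integrating factor exp(theta t): d(exp(theta t) X_t) = sigma exp(theta t) dB_t. Integrating from 0 to t:
  X_t = x_0 * exp(-theta t) + sigma * int_0^t exp(-theta (t-s)) dB_s.
The Itô integral has mean 0 and (by the Itô isometry) variance sigma^2 * int_0^t exp(-2 theta (t - s)) ds = sigma^2 * (1 - exp(-2 theta t)) / (2 theta).
With theta = 2/3, sigma = 2*sqrt(2), x_0 = -1:
  E[X_t] = -1 * exp(-2/3 t) = -exp(-2*t/3)
  Var(X_t) = (2*sqrt(2))^2 * (1 - exp(-2*2/3 t)) / (2 * 2/3) = 6 - 6*exp(-4*t/3).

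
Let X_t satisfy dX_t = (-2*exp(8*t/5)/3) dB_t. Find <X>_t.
<X>_t = 5*exp(16*t/5)/36 - 5/36

For an Itô process dX_t = a(t) dt + b(t) dB_t, the quadratic variation is <X>_t = int_0^t b(s)^2 ds (the drift term does not contribute). Here b(s) = -2*exp(8*s/5)/3, so
  b(s)^2 = 4*exp(16*s/5)/9.
Integrating from 0 to t:
  <X>_t = int_0^t (4*exp(16*s/5)/9) ds = 5*exp(16*t/5)/36 - 5/36.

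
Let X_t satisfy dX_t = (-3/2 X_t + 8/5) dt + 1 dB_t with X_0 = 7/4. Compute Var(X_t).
Var(X_t) = 1/3 - exp(-3*t)/3

The variance V(t) = Var(X_t) satisfies V'(t) = 2 a V(t) + c^2 with V(0) = 0 (drift coefficient is linear in X, diffusion is constant). With a = -3/2, c = 1, the solution is
  V(t) = (c^2 / (2 a)) * (exp(2 a t) - 1)
       = (1^2 / (2*(-3/2))) * (exp((-3) t) - 1)
       = 1/3 - exp(-3*t)/3.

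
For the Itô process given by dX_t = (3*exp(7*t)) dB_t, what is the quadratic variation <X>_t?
<X>_t = 9*exp(14*t)/14 - 9/14

For an Itô process dX_t = a(t) dt + b(t) dB_t, the quadratic variation is <X>_t = int_0^t b(s)^2 ds (the drift term does not contribute). Here b(s) = 3*exp(7*s), so
  b(s)^2 = 9*exp(14*s).
Integrating from 0 to t:
  <X>_t = int_0^t (9*exp(14*s)) ds = 9*exp(14*t)/14 - 9/14.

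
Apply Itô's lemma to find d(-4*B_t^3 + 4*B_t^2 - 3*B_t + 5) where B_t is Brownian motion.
d(-4*B_t^3 + 4*B_t^2 - 3*B_t + 5) = (4 - 12*B_t) dt + (-12*B_t^2 + 8*B_t - 3) dB_t

Itô's formula for f(B_t) gives d f(B_t) = f'(B_t) dB_t + (1/2) f''(B_t) dt. Compute derivatives of f(x) = -4*x^3 + 4*x^2 - 3*x + 5:
  f'(x)  = -12*x^2 + 8*x - 3
  f''(x) = 8 - 24*x
Substitute x = B_t and multiply the f'' term by 1/2:
  drift     = (1/2) * (8 - 24*x) evaluated at B_t = 4 - 12*B_t
  diffusion = (-12*x^2 + 8*x - 3) evaluated at B_t = -12*B_t^2 + 8*B_t - 3
Therefore d(-4*B_t^3 + 4*B_t^2 - 3*B_t + 5) = (4 - 12*B_t) dt + (-12*B_t^2 + 8*B_t - 3) dB_t.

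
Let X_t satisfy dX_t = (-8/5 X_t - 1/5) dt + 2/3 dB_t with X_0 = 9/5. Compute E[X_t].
E[X_t] = -1/8 + 77*exp(-8*t/5)/40

Taking expectations and using E[dB_t] = 0, the mean m(t) = E[X_t] satisfies the ODE m'(t) = a m(t) + b with m(0) = x_0. With a = -8/5, b = -1/5, x_0 = 9/5, the solution is
  m(t) = x_0 * exp(a t) + (b/a) * (exp(a t) - 1)
       = (9/5) * exp((-8/5) t) + ((-1/5)/(-8/5)) * (exp((-8/5) t) - 1)
       = -1/8 + 77*exp(-8*t/5)/40.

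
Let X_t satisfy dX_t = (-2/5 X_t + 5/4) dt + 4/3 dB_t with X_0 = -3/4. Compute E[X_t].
E[X_t] = 25/8 - 31*exp(-2*t/5)/8

Taking expectations and using E[dB_t] = 0, the mean m(t) = E[X_t] satisfies the ODE m'(t) = a m(t) + b with m(0) = x_0. With a = -2/5, b = 5/4, x_0 = -3/4, the solution is
  m(t) = x_0 * exp(a t) + (b/a) * (exp(a t) - 1)
       = (-3/4) * exp((-2/5) t) + ((5/4)/(-2/5)) * (exp((-2/5) t) - 1)
       = 25/8 - 31*exp(-2*t/5)/8.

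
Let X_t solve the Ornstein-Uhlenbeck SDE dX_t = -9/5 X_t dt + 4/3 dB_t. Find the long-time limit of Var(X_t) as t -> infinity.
lim Var(X_t) = 40/81

The OU SDE dX = -theta X dt + sigma dB admits the integrating factor exp(theta t): d(exp(theta t) X_t) = sigma exp(theta t) dB_t. Integrating from 0 to t gives X_t = x_0 * exp(-theta t) + sigma * int_0^t exp(-theta (t-s)) dB_s for any initial x_0. The Itô integral has variance (by the Itô isometry) sigma^2 * int_0^t exp(-2 theta (t - s)) ds = sigma^2 * (1 - exp(-2 theta t)) / (2 theta), independent of x_0.
With theta = 9/5, sigma = 4/3:
  Var(X_t) = (4/3)^2 * (1 - exp(-2*9/5 t)) / (2 * 9/5) = 40/81 - 40*exp(-18*t/5)/81.
As t -> infinity, exp(-2*9/5 t) -> 0, so the stationary variance is sigma^2 / (2 theta) = 40/81.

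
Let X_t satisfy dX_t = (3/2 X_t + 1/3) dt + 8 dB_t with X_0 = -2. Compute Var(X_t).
Var(X_t) = 64*exp(3*t)/3 - 64/3

The variance V(t) = Var(X_t) satisfies V'(t) = 2 a V(t) + c^2 with V(0) = 0 (drift coefficient is linear in X, diffusion is constant). With a = 3/2, c = 8, the solution is
  V(t) = (c^2 / (2 a)) * (exp(2 a t) - 1)
       = (8^2 / (2*(3/2))) * (exp(3 t) - 1)
       = 64*exp(3*t)/3 - 64/3.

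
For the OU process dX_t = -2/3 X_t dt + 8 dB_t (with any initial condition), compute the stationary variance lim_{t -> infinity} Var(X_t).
lim Var(X_t) = 48

The OU SDE dX = -theta X dt + sigma dB admits the integrating factor exp(theta t): d(exp(theta t) X_t) = sigma exp(theta t) dB_t. Integrating from 0 to t gives X_t = x_0 * exp(-theta t) + sigma * int_0^t exp(-theta (t-s)) dB_s for any initial x_0. The Itô integral has variance (by the Itô isometry) sigma^2 * int_0^t exp(-2 theta (t - s)) ds = sigma^2 * (1 - exp(-2 theta t)) / (2 theta), independent of x_0.
With theta = 2/3, sigma = 8:
  Var(X_t) = (8)^2 * (1 - exp(-2*2/3 t)) / (2 * 2/3) = 48 - 48*exp(-4*t/3).
As t -> infinity, exp(-2*2/3 t) -> 0, so the stationary variance is sigma^2 / (2 theta) = 48.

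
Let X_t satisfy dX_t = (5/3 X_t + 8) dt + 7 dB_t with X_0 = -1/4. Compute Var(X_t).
Var(X_t) = 147*exp(10*t/3)/10 - 147/10

The variance V(t) = Var(X_t) satisfies V'(t) = 2 a V(t) + c^2 with V(0) = 0 (drift coefficient is linear in X, diffusion is constant). With a = 5/3, c = 7, the solution is
  V(t) = (c^2 / (2 a)) * (exp(2 a t) - 1)
       = (7^2 / (2*(5/3))) * (exp((10/3) t) - 1)
       = 147*exp(10*t/3)/10 - 147/10.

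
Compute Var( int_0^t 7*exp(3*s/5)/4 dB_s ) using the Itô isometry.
Var = 245*exp(6*t/5)/96 - 245/96

The Itô integral of a deterministic integrand f(s) has mean 0 because each increment f(s) * (B_{s+ds} - B_s) has mean 0. By the Itô isometry:
  Var( int_0^t f(s) dB_s ) = E[ (int_0^t f(s) dB_s)^2 ] = int_0^t f(s)^2 ds.
Here f(s) = 7*exp(3*s/5)/4, so f(s)^2 = 49*exp(6*s/5)/16. Integrate:
  int_0^t (49*exp(6*s/5)/16) ds = 245*exp(6*t/5)/96 - 245/96.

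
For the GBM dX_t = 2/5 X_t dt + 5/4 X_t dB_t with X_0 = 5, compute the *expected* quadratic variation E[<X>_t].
E[<X>_t] = 3125*exp(189*t/80)/189 - 3125/189

<X>_t = int_0^t ((5/4) * X_s)^2 ds. Taking expectation inside the integral: E[<X>_t] = (5/4)^2 * int_0^t E[X_s^2] ds. For GBM, E[X_s^2] = x_0^2 * exp((2 mu + sigma^2) s). Integrating:
  E[<X>_t] = (5/4)^2 * 5^2 * (exp((2*(2/5) + (5/4)^2) t) - 1) / (2*(2/5) + (5/4)^2)
           = (5/4)^2 * 5^2 * (exp((189/80) t) - 1) / (189/80) = 3125*exp(189*t/80)/189 - 3125/189.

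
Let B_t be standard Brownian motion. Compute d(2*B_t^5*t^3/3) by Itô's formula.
d(2*B_t^5*t^3/3) = (B_t^3*t^2*(2*B_t^2 + 20*t/3)) dt + (10*B_t^4*t^3/3) dB_t

Itô's formula for f(t, x): d f(t, B_t) = (f_t + (1/2) f_xx) dt + f_x dB_t. Compute partials of f(t, x) = 2*t^3*x^5/3:
  f_t(t,x)  = 2*t^2*x^5
  f_x(t,x)  = 10*t^3*x^4/3
  f_xx(t,x) = 40*t^3*x^3/3
Assemble drift = f_t + (1/2) f_xx = t^2*x^3*(20*t/3 + 2*x^2) and diffusion = f_x = 10*t^3*x^4/3. Substituting x = B_t:
  d(2*B_t^5*t^3/3) = (B_t^3*t^2*(2*B_t^2 + 20*t/3)) dt + (10*B_t^4*t^3/3) dB_t.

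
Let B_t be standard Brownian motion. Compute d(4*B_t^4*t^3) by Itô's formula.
d(4*B_t^4*t^3) = (12*B_t^2*t^2*(B_t^2 + 2*t)) dt + (16*B_t^3*t^3) dB_t

Itô's formula for f(t, x): d f(t, B_t) = (f_t + (1/2) f_xx) dt + f_x dB_t. Compute partials of f(t, x) = 4*t^3*x^4:
  f_t(t,x)  = 12*t^2*x^4
  f_x(t,x)  = 16*t^3*x^3
  f_xx(t,x) = 48*t^3*x^2
Assemble drift = f_t + (1/2) f_xx = 12*t^2*x^2*(2*t + x^2) and diffusion = f_x = 16*t^3*x^3. Substituting x = B_t:
  d(4*B_t^4*t^3) = (12*B_t^2*t^2*(B_t^2 + 2*t)) dt + (16*B_t^3*t^3) dB_t.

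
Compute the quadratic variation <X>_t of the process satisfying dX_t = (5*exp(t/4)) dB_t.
<X>_t = 50*exp(t/2) - 50

For an Itô process dX_t = a(t) dt + b(t) dB_t, the quadratic variation is <X>_t = int_0^t b(s)^2 ds (the drift term does not contribute). Here b(s) = 5*exp(s/4), so
  b(s)^2 = 25*exp(s/2).
Integrating from 0 to t:
  <X>_t = int_0^t (25*exp(s/2)) ds = 50*exp(t/2) - 50.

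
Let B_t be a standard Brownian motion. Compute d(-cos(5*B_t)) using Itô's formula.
d(-cos(5*B_t)) = (25*cos(5*B_t)/2) dt + (5*sin(5*B_t)) dB_t

Itô's formula for f(B_t) gives d f(B_t) = f'(B_t) dB_t + (1/2) f''(B_t) dt. Compute derivatives of f(x) = -cos(5*x):
  f'(x)  = 5*sin(5*x)
  f''(x) = 25*cos(5*x)
Substitute x = B_t and multiply the f'' term by 1/2:
  drift     = (1/2) * (25*cos(5*x)) evaluated at B_t = 25*cos(5*B_t)/2
  diffusion = (5*sin(5*x)) evaluated at B_t = 5*sin(5*B_t)
Therefore d(-cos(5*B_t)) = (25*cos(5*B_t)/2) dt + (5*sin(5*B_t)) dB_t.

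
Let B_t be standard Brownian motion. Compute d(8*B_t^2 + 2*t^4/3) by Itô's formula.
d(8*B_t^2 + 2*t^4/3) = (8*t^3/3 + 8) dt + (16*B_t) dB_t

Itô's formula for f(t, x): d f(t, B_t) = (f_t + (1/2) f_xx) dt + f_x dB_t. Compute partials of f(t, x) = 2*t^4/3 + 8*x^2:
  f_t(t,x)  = 8*t^3/3
  f_x(t,x)  = 16*x
  f_xx(t,x) = 16
Assemble drift = f_t + (1/2) f_xx = 8*t^3/3 + 8 and diffusion = f_x = 16*x. Substituting x = B_t:
  d(8*B_t^2 + 2*t^4/3) = (8*t^3/3 + 8) dt + (16*B_t) dB_t.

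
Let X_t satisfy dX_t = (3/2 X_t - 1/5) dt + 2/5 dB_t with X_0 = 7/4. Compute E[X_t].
E[X_t] = 97*exp(3*t/2)/60 + 2/15

Taking expectations and using E[dB_t] = 0, the mean m(t) = E[X_t] satisfies the ODE m'(t) = a m(t) + b with m(0) = x_0. With a = 3/2, b = -1/5, x_0 = 7/4, the solution is
  m(t) = x_0 * exp(a t) + (b/a) * (exp(a t) - 1)
       = (7/4) * exp((3/2) t) + ((-1/5)/(3/2)) * (exp((3/2) t) - 1)
       = 97*exp(3*t/2)/60 + 2/15.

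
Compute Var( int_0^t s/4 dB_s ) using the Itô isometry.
Var = t^3/48

The Itô integral of a deterministic integrand f(s) has mean 0 because each increment f(s) * (B_{s+ds} - B_s) has mean 0. By the Itô isometry:
  Var( int_0^t f(s) dB_s ) = E[ (int_0^t f(s) dB_s)^2 ] = int_0^t f(s)^2 ds.
Here f(s) = s/4, so f(s)^2 = s^2/16. Integrate:
  int_0^t (s^2/16) ds = t^3/48.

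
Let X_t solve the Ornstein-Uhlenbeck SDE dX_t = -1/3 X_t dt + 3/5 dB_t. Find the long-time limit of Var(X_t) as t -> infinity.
lim Var(X_t) = 27/50

The OU SDE dX = -theta X dt + sigma dB admits the integrating factor exp(theta t): d(exp(theta t) X_t) = sigma exp(theta t) dB_t. Integrating from 0 to t gives X_t = x_0 * exp(-theta t) + sigma * int_0^t exp(-theta (t-s)) dB_s for any initial x_0. The Itô integral has variance (by the Itô isometry) sigma^2 * int_0^t exp(-2 theta (t - s)) ds = sigma^2 * (1 - exp(-2 theta t)) / (2 theta), independent of x_0.
With theta = 1/3, sigma = 3/5:
  Var(X_t) = (3/5)^2 * (1 - exp(-2*1/3 t)) / (2 * 1/3) = 27/50 - 27*exp(-2*t/3)/50.
As t -> infinity, exp(-2*1/3 t) -> 0, so the stationary variance is sigma^2 / (2 theta) = 27/50.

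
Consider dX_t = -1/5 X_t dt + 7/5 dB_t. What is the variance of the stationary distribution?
lim Var(X_t) = 49/10

The OU SDE dX = -theta X dt + sigma dB admits the integrating factor exp(theta t): d(exp(theta t) X_t) = sigma exp(theta t) dB_t. Integrating from 0 to t gives X_t = x_0 * exp(-theta t) + sigma * int_0^t exp(-theta (t-s)) dB_s for any initial x_0. The Itô integral has variance (by the Itô isometry) sigma^2 * int_0^t exp(-2 theta (t - s)) ds = sigma^2 * (1 - exp(-2 theta t)) / (2 theta), independent of x_0.
With theta = 1/5, sigma = 7/5:
  Var(X_t) = (7/5)^2 * (1 - exp(-2*1/5 t)) / (2 * 1/5) = 49/10 - 49*exp(-2*t/5)/10.
As t -> infinity, exp(-2*1/5 t) -> 0, so the stationary variance is sigma^2 / (2 theta) = 49/10.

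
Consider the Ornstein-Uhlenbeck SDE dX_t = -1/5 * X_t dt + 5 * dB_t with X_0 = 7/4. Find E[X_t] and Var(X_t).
E[X_t] = 7*exp(-t/5)/4; Var(X_t) = 125/2 - 125*exp(-2*t/5)/2

The OU SDE dX = -theta X dt + sigma dB admits the integrating factor exp(theta t): d(exp(theta t) X_t) = sigma exp(theta t) dB_t. Integrating from 0 to t:
  X_t = x_0 * exp(-theta t) + sigma * int_0^t exp(-theta (t-s)) dB_s.
The Itô integral has mean 0 and (by the Itô isometry) variance sigma^2 * int_0^t exp(-2 theta (t - s)) ds = sigma^2 * (1 - exp(-2 theta t)) / (2 theta).
With theta = 1/5, sigma = 5, x_0 = 7/4:
  E[X_t] = 7/4 * exp(-1/5 t) = 7*exp(-t/5)/4
  Var(X_t) = (5)^2 * (1 - exp(-2*1/5 t)) / (2 * 1/5) = 125/2 - 125*exp(-2*t/5)/2.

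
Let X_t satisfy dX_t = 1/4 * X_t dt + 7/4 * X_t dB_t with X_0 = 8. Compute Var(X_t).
Var(X_t) = 64*(exp(49*t/16) - 1)*exp(t/2)

For GBM dX = mu X dt + sigma X dB with X_0 = x_0, apply Itô to Y = log X: dY = (mu - sigma^2/2) dt + sigma dB, so Y_t = log(x_0) + (mu - sigma^2/2) t + sigma B_t and hence X_t = x_0 * exp((mu - sigma^2/2) t + sigma B_t).
With mu = 1/4, sigma = 7/4, x_0 = 8, this gives:
  X_t = 8 * exp((-41/32) * t + (7/4) * B_t).
Since sigma*B_t ~ Normal(0, sigma^2 t), E[exp(sigma*B_t)] = exp(sigma^2 t / 2); so E[X_t] = x_0 * exp((mu - sigma^2/2) t) * exp(sigma^2 t / 2) = x_0 * exp(mu t) = 8*exp(t/4).
Var(X_t) = E[X_t^2] - (E[X_t])^2 = x_0^2 * exp(2 mu t) * (exp(sigma^2 t) - 1) = 64*(exp(49*t/16) - 1)*exp(t/2).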